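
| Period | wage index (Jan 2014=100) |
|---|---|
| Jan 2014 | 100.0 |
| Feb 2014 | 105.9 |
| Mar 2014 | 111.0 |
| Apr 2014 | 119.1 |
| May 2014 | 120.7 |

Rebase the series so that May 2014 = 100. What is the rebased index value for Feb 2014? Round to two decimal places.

87.74

Rebased(Feb 2014) = 105.9 / 120.7 × 100 = 87.7382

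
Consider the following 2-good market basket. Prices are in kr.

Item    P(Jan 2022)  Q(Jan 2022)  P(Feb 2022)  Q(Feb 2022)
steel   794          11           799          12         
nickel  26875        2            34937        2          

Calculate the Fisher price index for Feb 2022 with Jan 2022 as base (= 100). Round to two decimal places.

Laspeyres component (base-period weights):
ΣP(Feb 2022)Q(Jan 2022) = 799×11 + 34937×2 = 8789 + 69874 = 78663
ΣP(Jan 2022)Q(Jan 2022) = 794×11 + 26875×2 = 8734 + 53750 = 62484
L = 78663 / 62484 × 100 = 125.8930
Paasche component (current-period weights):
ΣP(Feb 2022)Q(Feb 2022) = 799×12 + 34937×2 = 9588 + 69874 = 79462
ΣP(Jan 2022)Q(Feb 2022) = 794×12 + 26875×2 = 9528 + 53750 = 63278
P = 79462 / 63278 × 100 = 125.5760
Fisher = √(L × P) = √(125.8930 × 125.5760) = 125.7344

125.73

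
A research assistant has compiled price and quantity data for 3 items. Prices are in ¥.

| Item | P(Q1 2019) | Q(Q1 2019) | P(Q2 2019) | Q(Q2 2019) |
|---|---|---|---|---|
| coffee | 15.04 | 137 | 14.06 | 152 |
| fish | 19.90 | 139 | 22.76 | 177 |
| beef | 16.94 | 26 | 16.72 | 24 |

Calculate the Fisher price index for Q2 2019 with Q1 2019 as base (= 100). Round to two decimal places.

Laspeyres component (base-period weights):
ΣP(Q2 2019)Q(Q1 2019) = 14.06×137 + 22.76×139 + 16.72×26 = 1926.22 + 3163.64 + 434.72 = 5524.58
ΣP(Q1 2019)Q(Q1 2019) = 15.04×137 + 19.90×139 + 16.94×26 = 2060.48 + 2766.1 + 440.44 = 5267.02
L = 5524.58 / 5267.02 × 100 = 104.8901
Paasche component (current-period weights):
ΣP(Q2 2019)Q(Q2 2019) = 14.06×152 + 22.76×177 + 16.72×24 = 2137.12 + 4028.52 + 401.28 = 6566.92
ΣP(Q1 2019)Q(Q2 2019) = 15.04×152 + 19.90×177 + 16.94×24 = 2286.08 + 3522.3 + 406.56 = 6214.94
P = 6566.92 / 6214.94 × 100 = 105.6634
Fisher = √(L × P) = √(104.8901 × 105.6634) = 105.2760

105.28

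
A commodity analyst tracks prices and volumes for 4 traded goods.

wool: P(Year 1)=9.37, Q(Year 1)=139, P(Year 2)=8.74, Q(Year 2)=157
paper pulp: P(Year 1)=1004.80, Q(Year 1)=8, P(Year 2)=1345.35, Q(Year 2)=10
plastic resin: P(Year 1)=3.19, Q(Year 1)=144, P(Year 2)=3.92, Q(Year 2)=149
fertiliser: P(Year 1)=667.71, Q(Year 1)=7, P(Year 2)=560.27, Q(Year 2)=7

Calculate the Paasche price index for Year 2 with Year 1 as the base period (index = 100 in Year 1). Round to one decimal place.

Paasche price index uses current-period quantities as weights.
ΣP(Year 2)·Q(Year 2) = 8.74×157 + 1345.35×10 + 3.92×149 + 560.27×7 = 1372.18 + 13453.5 + 584.08 + 3921.89 = 19331.65
ΣP(Year 1)·Q(Year 2) = 9.37×157 + 1004.80×10 + 3.19×149 + 667.71×7 = 1471.09 + 10048 + 475.31 + 4673.97 = 16668.37
Index = 19331.65 / 16668.37 × 100 = 115.9780

116.0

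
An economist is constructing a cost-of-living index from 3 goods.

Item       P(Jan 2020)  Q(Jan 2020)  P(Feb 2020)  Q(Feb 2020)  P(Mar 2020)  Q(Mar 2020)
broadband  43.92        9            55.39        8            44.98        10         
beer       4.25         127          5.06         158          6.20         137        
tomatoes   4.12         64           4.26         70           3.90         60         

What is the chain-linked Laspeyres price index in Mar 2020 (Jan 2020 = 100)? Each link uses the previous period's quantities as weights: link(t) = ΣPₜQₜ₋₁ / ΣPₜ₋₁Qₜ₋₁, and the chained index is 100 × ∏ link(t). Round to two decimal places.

123.42

Link Jan 2020→Feb 2020:
ΣP(Feb 2020)Q(Jan 2020) = 55.39×9 + 5.06×127 + 4.26×64 = 498.51 + 642.62 + 272.64 = 1413.77
ΣP(Jan 2020)Q(Jan 2020) = 43.92×9 + 4.25×127 + 4.12×64 = 395.28 + 539.75 + 263.68 = 1198.71
link = 1413.77/1198.71 = 1.179410
Link Feb 2020→Mar 2020:
ΣP(Mar 2020)Q(Feb 2020) = 44.98×8 + 6.20×158 + 3.90×70 = 359.84 + 979.6 + 273 = 1612.44
ΣP(Feb 2020)Q(Feb 2020) = 55.39×8 + 5.06×158 + 4.26×70 = 443.12 + 799.48 + 298.2 = 1540.8
link = 1612.44/1540.8 = 1.046495
Chained index = 100 × 1.179410 × 1.046495 = 123.4247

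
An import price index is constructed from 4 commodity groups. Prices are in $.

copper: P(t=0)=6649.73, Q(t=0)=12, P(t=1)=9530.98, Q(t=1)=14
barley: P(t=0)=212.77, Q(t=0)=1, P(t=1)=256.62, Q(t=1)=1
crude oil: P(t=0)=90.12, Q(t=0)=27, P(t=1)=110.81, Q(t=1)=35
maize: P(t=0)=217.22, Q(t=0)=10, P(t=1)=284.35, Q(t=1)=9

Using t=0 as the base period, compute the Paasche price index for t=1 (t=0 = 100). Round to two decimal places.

Paasche price index uses current-period quantities as weights.
ΣP(t=1)·Q(t=1) = 9530.98×14 + 256.62×1 + 110.81×35 + 284.35×9 = 133433.72 + 256.62 + 3878.35 + 2559.15 = 140127.84
ΣP(t=0)·Q(t=1) = 6649.73×14 + 212.77×1 + 90.12×35 + 217.22×9 = 93096.22 + 212.77 + 3154.2 + 1954.98 = 98418.17
Index = 140127.84 / 98418.17 × 100 = 142.3801

142.38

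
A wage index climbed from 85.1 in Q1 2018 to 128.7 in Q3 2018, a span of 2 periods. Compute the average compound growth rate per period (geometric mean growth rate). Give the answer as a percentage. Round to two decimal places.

22.98%

Growth factor = (128.7/85.1)^(1/2) = (1.512338)^(1/2) = 1.229772
Growth rate = 1.229772 − 1 = 0.229772 = 22.9772%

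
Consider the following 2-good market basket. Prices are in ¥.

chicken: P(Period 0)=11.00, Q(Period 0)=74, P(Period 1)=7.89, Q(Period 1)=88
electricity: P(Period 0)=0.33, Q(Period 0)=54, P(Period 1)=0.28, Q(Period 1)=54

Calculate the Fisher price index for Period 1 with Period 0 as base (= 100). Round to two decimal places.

Laspeyres component (base-period weights):
ΣP(Period 1)Q(Period 0) = 7.89×74 + 0.28×54 = 583.86 + 15.12 = 598.98
ΣP(Period 0)Q(Period 0) = 11.00×74 + 0.33×54 = 814 + 17.82 = 831.82
L = 598.98 / 831.82 × 100 = 72.0084
Paasche component (current-period weights):
ΣP(Period 1)Q(Period 1) = 7.89×88 + 0.28×54 = 694.32 + 15.12 = 709.44
ΣP(Period 0)Q(Period 1) = 11.00×88 + 0.33×54 = 968 + 17.82 = 985.82
P = 709.44 / 985.82 × 100 = 71.9645
Fisher = √(L × P) = √(72.0084 × 71.9645) = 71.9864

71.99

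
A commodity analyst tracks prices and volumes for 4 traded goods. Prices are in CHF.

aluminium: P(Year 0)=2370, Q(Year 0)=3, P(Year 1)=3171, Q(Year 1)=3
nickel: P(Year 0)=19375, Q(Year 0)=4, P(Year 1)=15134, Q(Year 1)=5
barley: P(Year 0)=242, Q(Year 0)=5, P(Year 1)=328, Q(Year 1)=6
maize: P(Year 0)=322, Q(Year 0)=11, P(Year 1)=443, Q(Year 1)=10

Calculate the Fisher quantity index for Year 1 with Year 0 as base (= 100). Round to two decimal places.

Laspeyres component (base-period weights):
ΣP(Year 0)Q(Year 1) = 2370×3 + 19375×5 + 242×6 + 322×10 = 7110 + 96875 + 1452 + 3220 = 108657
ΣP(Year 0)Q(Year 0) = 2370×3 + 19375×4 + 242×5 + 322×11 = 7110 + 77500 + 1210 + 3542 = 89362
L = 108657 / 89362 × 100 = 121.5920
Paasche component (current-period weights):
ΣP(Year 1)Q(Year 1) = 3171×3 + 15134×5 + 328×6 + 443×10 = 9513 + 75670 + 1968 + 4430 = 91581
ΣP(Year 1)Q(Year 0) = 3171×3 + 15134×4 + 328×5 + 443×11 = 9513 + 60536 + 1640 + 4873 = 76562
P = 91581 / 76562 × 100 = 119.6168
Fisher = √(L × P) = √(121.5920 × 119.6168) = 120.6003

120.60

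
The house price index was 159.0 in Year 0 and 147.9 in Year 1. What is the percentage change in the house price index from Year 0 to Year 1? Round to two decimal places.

Change = (147.9 − 159.0) / 159.0 × 100
       = -11.1 / 159.0 × 100 = -6.9811%

-6.98%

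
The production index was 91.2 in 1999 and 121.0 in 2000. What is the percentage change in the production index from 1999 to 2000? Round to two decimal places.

32.68%

Change = (121.0 − 91.2) / 91.2 × 100
       = 29.8 / 91.2 × 100 = 32.6754%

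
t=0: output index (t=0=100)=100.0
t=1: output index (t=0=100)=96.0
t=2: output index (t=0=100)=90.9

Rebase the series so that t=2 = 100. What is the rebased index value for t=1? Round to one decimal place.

Rebased(t=1) = 96.0 / 90.9 × 100 = 105.6106

105.6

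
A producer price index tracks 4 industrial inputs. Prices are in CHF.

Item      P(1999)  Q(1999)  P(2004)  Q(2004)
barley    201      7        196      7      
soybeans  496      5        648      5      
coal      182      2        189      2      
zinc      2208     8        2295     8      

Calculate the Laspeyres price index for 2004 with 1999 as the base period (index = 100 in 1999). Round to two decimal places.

Laspeyres price index uses base-period quantities as weights.
ΣP(2004)·Q(1999) = 196×7 + 648×5 + 189×2 + 2295×8 = 1372 + 3240 + 378 + 18360 = 23350
ΣP(1999)·Q(1999) = 201×7 + 496×5 + 182×2 + 2208×8 = 1407 + 2480 + 364 + 17664 = 21915
Index = 23350 / 21915 × 100 = 106.5480

106.55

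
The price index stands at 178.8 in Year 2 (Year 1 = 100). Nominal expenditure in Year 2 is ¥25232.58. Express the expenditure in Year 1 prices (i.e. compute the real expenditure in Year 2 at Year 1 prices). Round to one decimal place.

Real = Nominal ÷ (Index/100) = 25232.58 ÷ (178.8/100)
     = 25232.58 ÷ 1.788 = 14112.1812

14112.2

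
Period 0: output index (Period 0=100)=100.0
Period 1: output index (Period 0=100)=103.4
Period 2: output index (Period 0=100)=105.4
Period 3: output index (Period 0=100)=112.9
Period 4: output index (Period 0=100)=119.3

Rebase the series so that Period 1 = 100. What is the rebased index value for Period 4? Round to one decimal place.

Rebased(Period 4) = 119.3 / 103.4 × 100 = 115.3772

115.4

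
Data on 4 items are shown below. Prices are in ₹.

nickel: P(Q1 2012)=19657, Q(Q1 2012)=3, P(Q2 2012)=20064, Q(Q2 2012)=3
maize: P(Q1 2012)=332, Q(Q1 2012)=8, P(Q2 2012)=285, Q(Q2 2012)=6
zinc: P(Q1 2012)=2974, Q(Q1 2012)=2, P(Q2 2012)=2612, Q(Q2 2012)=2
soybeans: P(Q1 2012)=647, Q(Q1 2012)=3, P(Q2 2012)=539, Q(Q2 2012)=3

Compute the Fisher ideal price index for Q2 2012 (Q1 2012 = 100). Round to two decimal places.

Laspeyres component (base-period weights):
ΣP(Q2 2012)Q(Q1 2012) = 20064×3 + 285×8 + 2612×2 + 539×3 = 60192 + 2280 + 5224 + 1617 = 69313
ΣP(Q1 2012)Q(Q1 2012) = 19657×3 + 332×8 + 2974×2 + 647×3 = 58971 + 2656 + 5948 + 1941 = 69516
L = 69313 / 69516 × 100 = 99.7080
Paasche component (current-period weights):
ΣP(Q2 2012)Q(Q2 2012) = 20064×3 + 285×6 + 2612×2 + 539×3 = 60192 + 1710 + 5224 + 1617 = 68743
ΣP(Q1 2012)Q(Q2 2012) = 19657×3 + 332×6 + 2974×2 + 647×3 = 58971 + 1992 + 5948 + 1941 = 68852
P = 68743 / 68852 × 100 = 99.8417
Fisher = √(L × P) = √(99.7080 × 99.8417) = 99.7748

99.77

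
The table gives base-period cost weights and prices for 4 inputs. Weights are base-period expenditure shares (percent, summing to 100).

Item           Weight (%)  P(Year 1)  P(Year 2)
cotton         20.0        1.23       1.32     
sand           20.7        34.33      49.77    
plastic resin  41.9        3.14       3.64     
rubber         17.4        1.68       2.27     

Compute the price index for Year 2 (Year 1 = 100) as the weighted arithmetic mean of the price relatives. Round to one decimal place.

123.6

cotton: 20.0 × (1.32/1.23) = 20.0 × 1.073171 = 21.4634
sand: 20.7 × (49.77/34.33) = 20.7 × 1.449752 = 30.0099
plastic resin: 41.9 × (3.64/3.14) = 41.9 × 1.159236 = 48.5720
rubber: 17.4 × (2.27/1.68) = 17.4 × 1.351190 = 23.5107
Index = Σ wᵢ·(p₁ᵢ/p₀ᵢ) = 21.4634 + 30.0099 + 48.5720 + 23.5107 = 123.5560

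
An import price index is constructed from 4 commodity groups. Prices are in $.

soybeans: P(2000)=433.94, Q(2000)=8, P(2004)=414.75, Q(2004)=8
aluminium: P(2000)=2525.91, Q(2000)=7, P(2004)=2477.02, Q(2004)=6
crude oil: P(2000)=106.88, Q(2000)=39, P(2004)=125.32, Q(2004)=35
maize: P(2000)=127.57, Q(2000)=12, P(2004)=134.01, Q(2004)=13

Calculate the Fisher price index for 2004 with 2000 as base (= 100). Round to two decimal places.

101.15

Laspeyres component (base-period weights):
ΣP(2004)Q(2000) = 414.75×8 + 2477.02×7 + 125.32×39 + 134.01×12 = 3318 + 17339.14 + 4887.48 + 1608.12 = 27152.74
ΣP(2000)Q(2000) = 433.94×8 + 2525.91×7 + 106.88×39 + 127.57×12 = 3471.52 + 17681.37 + 4168.32 + 1530.84 = 26852.05
L = 27152.74 / 26852.05 × 100 = 101.1198
Paasche component (current-period weights):
ΣP(2004)Q(2004) = 414.75×8 + 2477.02×6 + 125.32×35 + 134.01×13 = 3318 + 14862.12 + 4386.2 + 1742.13 = 24308.45
ΣP(2000)Q(2004) = 433.94×8 + 2525.91×6 + 106.88×35 + 127.57×13 = 3471.52 + 15155.46 + 3740.8 + 1658.41 = 24026.19
P = 24308.45 / 24026.19 × 100 = 101.1748
Fisher = √(L × P) = √(101.1198 × 101.1748) = 101.1473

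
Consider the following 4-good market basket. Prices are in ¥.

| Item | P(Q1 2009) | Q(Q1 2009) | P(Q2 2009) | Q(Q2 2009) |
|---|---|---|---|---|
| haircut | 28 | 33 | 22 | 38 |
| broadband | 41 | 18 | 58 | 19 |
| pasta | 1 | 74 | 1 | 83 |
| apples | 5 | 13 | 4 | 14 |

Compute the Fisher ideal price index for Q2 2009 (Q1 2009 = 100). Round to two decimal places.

Laspeyres component (base-period weights):
ΣP(Q2 2009)Q(Q1 2009) = 22×33 + 58×18 + 1×74 + 4×13 = 726 + 1044 + 74 + 52 = 1896
ΣP(Q1 2009)Q(Q1 2009) = 28×33 + 41×18 + 1×74 + 5×13 = 924 + 738 + 74 + 65 = 1801
L = 1896 / 1801 × 100 = 105.2748
Paasche component (current-period weights):
ΣP(Q2 2009)Q(Q2 2009) = 22×38 + 58×19 + 1×83 + 4×14 = 836 + 1102 + 83 + 56 = 2077
ΣP(Q1 2009)Q(Q2 2009) = 28×38 + 41×19 + 1×83 + 5×14 = 1064 + 779 + 83 + 70 = 1996
P = 2077 / 1996 × 100 = 104.0581
Fisher = √(L × P) = √(105.2748 × 104.0581) = 104.6647

104.66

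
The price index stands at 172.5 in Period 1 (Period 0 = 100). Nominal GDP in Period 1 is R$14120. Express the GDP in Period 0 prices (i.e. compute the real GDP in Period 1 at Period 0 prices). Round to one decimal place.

Real = Nominal ÷ (Index/100) = 14120 ÷ (172.5/100)
     = 14120 ÷ 1.725 = 8185.5072

8185.5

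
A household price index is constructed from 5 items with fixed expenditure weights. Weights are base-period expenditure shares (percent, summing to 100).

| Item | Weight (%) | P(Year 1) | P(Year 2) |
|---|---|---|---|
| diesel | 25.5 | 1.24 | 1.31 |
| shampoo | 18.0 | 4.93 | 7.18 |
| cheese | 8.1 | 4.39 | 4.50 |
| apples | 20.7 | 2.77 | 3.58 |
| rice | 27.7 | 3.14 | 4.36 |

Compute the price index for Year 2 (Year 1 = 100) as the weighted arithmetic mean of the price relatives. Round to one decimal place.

126.7

diesel: 25.5 × (1.31/1.24) = 25.5 × 1.056452 = 26.9395
shampoo: 18.0 × (7.18/4.93) = 18.0 × 1.456389 = 26.2150
cheese: 8.1 × (4.50/4.39) = 8.1 × 1.025057 = 8.3030
apples: 20.7 × (3.58/2.77) = 20.7 × 1.292419 = 26.7531
rice: 27.7 × (4.36/3.14) = 27.7 × 1.388535 = 38.4624
Index = Σ wᵢ·(p₁ᵢ/p₀ᵢ) = 26.9395 + 26.2150 + 8.3030 + 26.7531 + 38.4624 = 126.6730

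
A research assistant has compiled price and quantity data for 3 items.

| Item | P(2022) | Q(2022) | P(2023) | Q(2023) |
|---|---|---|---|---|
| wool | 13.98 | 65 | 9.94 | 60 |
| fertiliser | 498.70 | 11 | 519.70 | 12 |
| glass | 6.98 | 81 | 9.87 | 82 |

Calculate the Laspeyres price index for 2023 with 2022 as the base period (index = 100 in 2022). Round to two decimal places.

102.91

Laspeyres price index uses base-period quantities as weights.
ΣP(2023)·Q(2022) = 9.94×65 + 519.70×11 + 9.87×81 = 646.1 + 5716.7 + 799.47 = 7162.27
ΣP(2022)·Q(2022) = 13.98×65 + 498.70×11 + 6.98×81 = 908.7 + 5485.7 + 565.38 = 6959.78
Index = 7162.27 / 6959.78 × 100 = 102.9094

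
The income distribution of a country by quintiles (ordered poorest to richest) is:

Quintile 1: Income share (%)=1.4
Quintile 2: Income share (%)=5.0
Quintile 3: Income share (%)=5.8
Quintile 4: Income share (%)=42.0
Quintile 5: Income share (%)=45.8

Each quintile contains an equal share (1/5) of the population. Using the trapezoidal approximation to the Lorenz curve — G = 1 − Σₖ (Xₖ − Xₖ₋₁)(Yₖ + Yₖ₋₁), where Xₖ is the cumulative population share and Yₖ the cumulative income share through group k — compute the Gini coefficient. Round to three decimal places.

0.503

Cumulative income shares Yₖ: 0.0140, 0.0640, 0.1220, 0.5420, 1.0000
Σ (Xₖ−Xₖ₋₁)(Yₖ+Yₖ₋₁) = (1/5)(0.0140+0.0000) + (1/5)(0.0640+0.0140) + (1/5)(0.1220+0.0640) + (1/5)(0.5420+0.1220) + (1/5)(1.0000+0.5420)
  = 0.0028 + 0.0156 + 0.0372 + 0.1328 + 0.3084 = 0.4968
G = 1 − 0.4968 = 0.5032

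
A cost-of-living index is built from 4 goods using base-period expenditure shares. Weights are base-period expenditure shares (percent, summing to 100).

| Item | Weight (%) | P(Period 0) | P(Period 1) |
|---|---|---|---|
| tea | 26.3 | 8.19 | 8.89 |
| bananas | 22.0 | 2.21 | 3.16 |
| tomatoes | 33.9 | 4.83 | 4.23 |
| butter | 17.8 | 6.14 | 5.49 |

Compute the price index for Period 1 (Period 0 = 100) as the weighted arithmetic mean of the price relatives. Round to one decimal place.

tea: 26.3 × (8.89/8.19) = 26.3 × 1.085470 = 28.5479
bananas: 22.0 × (3.16/2.21) = 22.0 × 1.429864 = 31.4570
tomatoes: 33.9 × (4.23/4.83) = 33.9 × 0.875776 = 29.6888
butter: 17.8 × (5.49/6.14) = 17.8 × 0.894137 = 15.9156
Index = Σ wᵢ·(p₁ᵢ/p₀ᵢ) = 28.5479 + 31.4570 + 29.6888 + 15.9156 = 105.6093

105.6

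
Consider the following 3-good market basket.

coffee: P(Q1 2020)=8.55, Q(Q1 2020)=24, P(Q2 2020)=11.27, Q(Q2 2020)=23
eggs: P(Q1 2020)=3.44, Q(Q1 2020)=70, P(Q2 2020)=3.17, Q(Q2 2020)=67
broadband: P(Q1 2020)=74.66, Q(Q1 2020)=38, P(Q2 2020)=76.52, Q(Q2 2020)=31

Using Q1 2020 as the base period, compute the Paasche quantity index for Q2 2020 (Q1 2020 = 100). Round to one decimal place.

Paasche quantity index uses current-period prices as weights.
ΣP(Q2 2020)·Q(Q2 2020) = 11.27×23 + 3.17×67 + 76.52×31 = 259.21 + 212.39 + 2372.12 = 2843.72
ΣP(Q2 2020)·Q(Q1 2020) = 11.27×24 + 3.17×70 + 76.52×38 = 270.48 + 221.9 + 2907.76 = 3400.14
Index = 2843.72 / 3400.14 × 100 = 83.6354

83.6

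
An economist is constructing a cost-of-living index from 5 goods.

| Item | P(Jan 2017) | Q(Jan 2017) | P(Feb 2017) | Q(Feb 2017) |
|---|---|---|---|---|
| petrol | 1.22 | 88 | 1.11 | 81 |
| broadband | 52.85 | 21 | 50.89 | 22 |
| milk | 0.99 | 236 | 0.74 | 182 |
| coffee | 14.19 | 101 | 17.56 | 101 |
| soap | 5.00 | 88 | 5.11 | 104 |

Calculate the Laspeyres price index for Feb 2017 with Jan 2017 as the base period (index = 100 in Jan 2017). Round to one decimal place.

Laspeyres price index uses base-period quantities as weights.
ΣP(Feb 2017)·Q(Jan 2017) = 1.11×88 + 50.89×21 + 0.74×236 + 17.56×101 + 5.11×88 = 97.68 + 1068.69 + 174.64 + 1773.56 + 449.68 = 3564.25
ΣP(Jan 2017)·Q(Jan 2017) = 1.22×88 + 52.85×21 + 0.99×236 + 14.19×101 + 5.00×88 = 107.36 + 1109.85 + 233.64 + 1433.19 + 440 = 3324.04
Index = 3564.25 / 3324.04 × 100 = 107.2264

107.2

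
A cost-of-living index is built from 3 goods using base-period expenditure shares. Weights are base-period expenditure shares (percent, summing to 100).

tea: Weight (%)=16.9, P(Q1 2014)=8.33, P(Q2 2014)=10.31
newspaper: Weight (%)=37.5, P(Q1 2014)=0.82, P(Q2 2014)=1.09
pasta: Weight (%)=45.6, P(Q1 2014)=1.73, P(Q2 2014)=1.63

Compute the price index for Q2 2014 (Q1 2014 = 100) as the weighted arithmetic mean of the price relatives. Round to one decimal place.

tea: 16.9 × (10.31/8.33) = 16.9 × 1.237695 = 20.9170
newspaper: 37.5 × (1.09/0.82) = 37.5 × 1.329268 = 49.8476
pasta: 45.6 × (1.63/1.73) = 45.6 × 0.942197 = 42.9642
Index = Σ wᵢ·(p₁ᵢ/p₀ᵢ) = 20.9170 + 49.8476 + 42.9642 = 113.7288

113.7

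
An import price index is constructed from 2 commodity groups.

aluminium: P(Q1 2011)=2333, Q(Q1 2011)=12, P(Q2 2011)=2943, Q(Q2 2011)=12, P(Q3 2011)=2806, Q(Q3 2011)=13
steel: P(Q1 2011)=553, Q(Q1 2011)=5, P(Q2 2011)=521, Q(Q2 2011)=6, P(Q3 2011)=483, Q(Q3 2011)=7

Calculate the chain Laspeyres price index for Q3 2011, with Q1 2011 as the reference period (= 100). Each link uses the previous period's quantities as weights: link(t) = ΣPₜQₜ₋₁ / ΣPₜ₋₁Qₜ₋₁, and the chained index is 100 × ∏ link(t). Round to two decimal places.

Link Q1 2011→Q2 2011:
ΣP(Q2 2011)Q(Q1 2011) = 2943×12 + 521×5 = 35316 + 2605 = 37921
ΣP(Q1 2011)Q(Q1 2011) = 2333×12 + 553×5 = 27996 + 2765 = 30761
link = 37921/30761 = 1.232762
Link Q2 2011→Q3 2011:
ΣP(Q3 2011)Q(Q2 2011) = 2806×12 + 483×6 = 33672 + 2898 = 36570
ΣP(Q2 2011)Q(Q2 2011) = 2943×12 + 521×6 = 35316 + 3126 = 38442
link = 36570/38442 = 0.951303
Chained index = 100 × 1.232762 × 0.951303 = 117.2731

117.27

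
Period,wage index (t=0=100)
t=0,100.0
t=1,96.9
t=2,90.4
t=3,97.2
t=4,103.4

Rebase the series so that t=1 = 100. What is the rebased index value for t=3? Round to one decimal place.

Rebased(t=3) = 97.2 / 96.9 × 100 = 100.3096

100.3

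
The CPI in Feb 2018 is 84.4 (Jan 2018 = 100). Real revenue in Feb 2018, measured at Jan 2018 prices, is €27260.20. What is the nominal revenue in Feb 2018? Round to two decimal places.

23007.61

Nominal = Real × (Index/100) = 27260.20 × (84.4/100)
        = 27260.20 × 0.844 = 23007.6088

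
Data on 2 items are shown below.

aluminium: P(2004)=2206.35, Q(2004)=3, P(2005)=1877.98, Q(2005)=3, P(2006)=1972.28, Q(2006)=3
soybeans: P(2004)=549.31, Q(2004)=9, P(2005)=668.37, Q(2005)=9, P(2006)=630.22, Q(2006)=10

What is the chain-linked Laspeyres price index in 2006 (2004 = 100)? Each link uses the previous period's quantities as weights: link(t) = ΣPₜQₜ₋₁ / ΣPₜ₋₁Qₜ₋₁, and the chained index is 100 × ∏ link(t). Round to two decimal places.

Link 2004→2005:
ΣP(2005)Q(2004) = 1877.98×3 + 668.37×9 = 5633.94 + 6015.33 = 11649.27
ΣP(2004)Q(2004) = 2206.35×3 + 549.31×9 = 6619.05 + 4943.79 = 11562.84
link = 11649.27/11562.84 = 1.007475
Link 2005→2006:
ΣP(2006)Q(2005) = 1972.28×3 + 630.22×9 = 5916.84 + 5671.98 = 11588.82
ΣP(2005)Q(2005) = 1877.98×3 + 668.37×9 = 5633.94 + 6015.33 = 11649.27
link = 11588.82/11649.27 = 0.994811
Chained index = 100 × 1.007475 × 0.994811 = 100.2247

100.22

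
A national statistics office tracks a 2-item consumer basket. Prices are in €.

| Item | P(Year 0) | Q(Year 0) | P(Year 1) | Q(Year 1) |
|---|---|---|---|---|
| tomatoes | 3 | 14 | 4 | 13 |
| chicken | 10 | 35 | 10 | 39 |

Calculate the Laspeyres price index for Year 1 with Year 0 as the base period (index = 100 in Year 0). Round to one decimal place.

Laspeyres price index uses base-period quantities as weights.
ΣP(Year 1)·Q(Year 0) = 4×14 + 10×35 = 56 + 350 = 406
ΣP(Year 0)·Q(Year 0) = 3×14 + 10×35 = 42 + 350 = 392
Index = 406 / 392 × 100 = 103.5714

103.6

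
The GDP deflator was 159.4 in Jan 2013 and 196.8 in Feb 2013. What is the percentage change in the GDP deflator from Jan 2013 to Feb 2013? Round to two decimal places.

Change = (196.8 − 159.4) / 159.4 × 100
       = 37.4 / 159.4 × 100 = 23.4630%

23.46%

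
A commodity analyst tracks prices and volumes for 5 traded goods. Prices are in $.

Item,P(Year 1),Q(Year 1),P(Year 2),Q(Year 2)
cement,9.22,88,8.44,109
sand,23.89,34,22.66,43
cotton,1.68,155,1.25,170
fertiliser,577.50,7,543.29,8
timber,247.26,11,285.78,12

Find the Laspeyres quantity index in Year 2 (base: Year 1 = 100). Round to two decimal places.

Laspeyres quantity index uses base-period prices as weights.
ΣP(Year 1)·Q(Year 2) = 9.22×109 + 23.89×43 + 1.68×170 + 577.50×8 + 247.26×12 = 1004.98 + 1027.27 + 285.6 + 4620 + 2967.12 = 9904.97
ΣP(Year 1)·Q(Year 1) = 9.22×88 + 23.89×34 + 1.68×155 + 577.50×7 + 247.26×11 = 811.36 + 812.26 + 260.4 + 4042.5 + 2719.86 = 8646.38
Index = 9904.97 / 8646.38 × 100 = 114.5563

114.56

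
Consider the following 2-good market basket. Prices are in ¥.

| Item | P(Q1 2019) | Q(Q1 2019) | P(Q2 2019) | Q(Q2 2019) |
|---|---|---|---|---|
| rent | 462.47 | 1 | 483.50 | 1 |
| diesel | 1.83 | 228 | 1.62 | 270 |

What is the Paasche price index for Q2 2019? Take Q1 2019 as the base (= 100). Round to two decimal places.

96.27

Paasche price index uses current-period quantities as weights.
ΣP(Q2 2019)·Q(Q2 2019) = 483.50×1 + 1.62×270 = 483.5 + 437.4 = 920.9
ΣP(Q1 2019)·Q(Q2 2019) = 462.47×1 + 1.83×270 = 462.47 + 494.1 = 956.57
Index = 920.9 / 956.57 × 100 = 96.2711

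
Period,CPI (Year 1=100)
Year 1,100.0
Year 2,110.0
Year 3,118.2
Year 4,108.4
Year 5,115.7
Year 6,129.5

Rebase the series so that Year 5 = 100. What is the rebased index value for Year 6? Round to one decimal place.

111.9

Rebased(Year 6) = 129.5 / 115.7 × 100 = 111.9274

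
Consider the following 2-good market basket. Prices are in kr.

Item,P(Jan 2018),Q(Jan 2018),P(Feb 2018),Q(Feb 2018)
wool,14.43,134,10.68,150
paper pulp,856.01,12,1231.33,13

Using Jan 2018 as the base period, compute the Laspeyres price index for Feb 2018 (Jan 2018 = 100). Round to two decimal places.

Laspeyres price index uses base-period quantities as weights.
ΣP(Feb 2018)·Q(Jan 2018) = 10.68×134 + 1231.33×12 = 1431.12 + 14775.96 = 16207.08
ΣP(Jan 2018)·Q(Jan 2018) = 14.43×134 + 856.01×12 = 1933.62 + 10272.12 = 12205.74
Index = 16207.08 / 12205.74 × 100 = 132.7824

132.78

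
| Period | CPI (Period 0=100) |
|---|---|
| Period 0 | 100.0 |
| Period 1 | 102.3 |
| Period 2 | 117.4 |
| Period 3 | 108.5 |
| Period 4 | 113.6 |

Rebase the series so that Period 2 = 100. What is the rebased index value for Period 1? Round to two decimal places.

Rebased(Period 1) = 102.3 / 117.4 × 100 = 87.1380

87.14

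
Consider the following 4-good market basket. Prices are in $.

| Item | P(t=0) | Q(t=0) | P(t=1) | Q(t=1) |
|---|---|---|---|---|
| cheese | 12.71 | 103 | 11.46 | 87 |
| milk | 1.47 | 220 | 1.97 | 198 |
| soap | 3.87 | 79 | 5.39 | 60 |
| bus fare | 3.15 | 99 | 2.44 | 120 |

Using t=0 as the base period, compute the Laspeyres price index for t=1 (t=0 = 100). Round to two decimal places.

Laspeyres price index uses base-period quantities as weights.
ΣP(t=1)·Q(t=0) = 11.46×103 + 1.97×220 + 5.39×79 + 2.44×99 = 1180.38 + 433.4 + 425.81 + 241.56 = 2281.15
ΣP(t=0)·Q(t=0) = 12.71×103 + 1.47×220 + 3.87×79 + 3.15×99 = 1309.13 + 323.4 + 305.73 + 311.85 = 2250.11
Index = 2281.15 / 2250.11 × 100 = 101.3795

101.38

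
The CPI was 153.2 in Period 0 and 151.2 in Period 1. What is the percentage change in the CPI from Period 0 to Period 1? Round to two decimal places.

-1.31%

Change = (151.2 − 153.2) / 153.2 × 100
       = -2.0 / 153.2 × 100 = -1.3055%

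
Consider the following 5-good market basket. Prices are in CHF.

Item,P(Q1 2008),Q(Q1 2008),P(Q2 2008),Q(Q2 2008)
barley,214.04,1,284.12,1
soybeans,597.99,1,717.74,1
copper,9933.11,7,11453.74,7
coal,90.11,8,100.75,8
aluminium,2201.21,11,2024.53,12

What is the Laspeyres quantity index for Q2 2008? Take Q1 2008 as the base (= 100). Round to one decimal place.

Laspeyres quantity index uses base-period prices as weights.
ΣP(Q1 2008)·Q(Q2 2008) = 214.04×1 + 597.99×1 + 9933.11×7 + 90.11×8 + 2201.21×12 = 214.04 + 597.99 + 69531.77 + 720.88 + 26414.52 = 97479.2
ΣP(Q1 2008)·Q(Q1 2008) = 214.04×1 + 597.99×1 + 9933.11×7 + 90.11×8 + 2201.21×11 = 214.04 + 597.99 + 69531.77 + 720.88 + 24213.31 = 95277.99
Index = 97479.2 / 95277.99 × 100 = 102.3103

102.3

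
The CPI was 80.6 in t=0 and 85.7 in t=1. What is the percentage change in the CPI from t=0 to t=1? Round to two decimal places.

Change = (85.7 − 80.6) / 80.6 × 100
       = 5.1 / 80.6 × 100 = 6.3275%

6.33%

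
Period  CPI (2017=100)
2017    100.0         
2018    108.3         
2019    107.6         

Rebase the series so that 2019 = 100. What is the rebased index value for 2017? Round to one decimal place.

92.9

Rebased(2017) = 100.0 / 107.6 × 100 = 92.9368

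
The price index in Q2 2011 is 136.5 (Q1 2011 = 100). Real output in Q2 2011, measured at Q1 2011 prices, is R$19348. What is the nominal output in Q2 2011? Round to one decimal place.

Nominal = Real × (Index/100) = 19348 × (136.5/100)
        = 19348 × 1.365 = 26410.0200

26410.0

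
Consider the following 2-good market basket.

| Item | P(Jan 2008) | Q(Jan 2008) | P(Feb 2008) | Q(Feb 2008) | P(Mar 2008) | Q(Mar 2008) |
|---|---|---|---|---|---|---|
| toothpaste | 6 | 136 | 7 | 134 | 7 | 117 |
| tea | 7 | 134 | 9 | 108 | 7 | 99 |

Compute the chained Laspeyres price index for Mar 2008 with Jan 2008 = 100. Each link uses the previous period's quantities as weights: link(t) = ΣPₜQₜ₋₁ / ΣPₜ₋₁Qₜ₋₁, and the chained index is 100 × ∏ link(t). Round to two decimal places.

109.12

Link Jan 2008→Feb 2008:
ΣP(Feb 2008)Q(Jan 2008) = 7×136 + 9×134 = 952 + 1206 = 2158
ΣP(Jan 2008)Q(Jan 2008) = 6×136 + 7×134 = 816 + 938 = 1754
link = 2158/1754 = 1.230331
Link Feb 2008→Mar 2008:
ΣP(Mar 2008)Q(Feb 2008) = 7×134 + 7×108 = 938 + 756 = 1694
ΣP(Feb 2008)Q(Feb 2008) = 7×134 + 9×108 = 938 + 972 = 1910
link = 1694/1910 = 0.886911
Chained index = 100 × 1.230331 × 0.886911 = 109.1194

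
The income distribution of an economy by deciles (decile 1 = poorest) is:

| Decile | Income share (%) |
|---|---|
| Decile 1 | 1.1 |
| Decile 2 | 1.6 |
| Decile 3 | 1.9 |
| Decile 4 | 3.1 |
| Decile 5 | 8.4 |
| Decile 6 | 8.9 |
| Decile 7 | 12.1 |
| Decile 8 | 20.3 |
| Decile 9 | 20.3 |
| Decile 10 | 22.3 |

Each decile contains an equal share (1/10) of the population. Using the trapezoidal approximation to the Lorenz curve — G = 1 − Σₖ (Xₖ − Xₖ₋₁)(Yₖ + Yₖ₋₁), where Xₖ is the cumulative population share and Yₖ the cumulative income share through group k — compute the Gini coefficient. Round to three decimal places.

0.441

Cumulative income shares Yₖ: 0.0110, 0.0270, 0.0460, 0.0770, 0.1610, 0.2500, 0.3710, 0.5740, 0.7770, 1.0000
Σ (Xₖ−Xₖ₋₁)(Yₖ+Yₖ₋₁) = (1/10)(0.0110+0.0000) + (1/10)(0.0270+0.0110) + (1/10)(0.0460+0.0270) + (1/10)(0.0770+0.0460) + (1/10)(0.1610+0.0770) + (1/10)(0.2500+0.1610) + (1/10)(0.3710+0.2500) + (1/10)(0.5740+0.3710) + (1/10)(0.7770+0.5740) + (1/10)(1.0000+0.7770)
  = 0.0011 + 0.0038 + 0.0073 + 0.0123 + 0.0238 + 0.0411 + 0.0621 + 0.0945 + 0.1351 + 0.1777 = 0.5588
G = 1 − 0.5588 = 0.4412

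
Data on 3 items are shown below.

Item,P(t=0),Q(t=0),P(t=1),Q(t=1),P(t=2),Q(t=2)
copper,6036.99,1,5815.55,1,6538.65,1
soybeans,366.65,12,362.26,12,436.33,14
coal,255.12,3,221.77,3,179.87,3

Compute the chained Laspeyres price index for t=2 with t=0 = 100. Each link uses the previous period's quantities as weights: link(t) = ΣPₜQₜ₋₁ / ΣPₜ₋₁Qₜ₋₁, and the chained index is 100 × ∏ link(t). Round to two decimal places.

Link t=0→t=1:
ΣP(t=1)Q(t=0) = 5815.55×1 + 362.26×12 + 221.77×3 = 5815.55 + 4347.12 + 665.31 = 10827.98
ΣP(t=0)Q(t=0) = 6036.99×1 + 366.65×12 + 255.12×3 = 6036.99 + 4399.8 + 765.36 = 11202.15
link = 10827.98/11202.15 = 0.966598
Link t=1→t=2:
ΣP(t=2)Q(t=1) = 6538.65×1 + 436.33×12 + 179.87×3 = 6538.65 + 5235.96 + 539.61 = 12314.22
ΣP(t=1)Q(t=1) = 5815.55×1 + 362.26×12 + 221.77×3 = 5815.55 + 4347.12 + 665.31 = 10827.98
link = 12314.22/10827.98 = 1.137259
Chained index = 100 × 0.966598 × 1.137259 = 109.9273

109.93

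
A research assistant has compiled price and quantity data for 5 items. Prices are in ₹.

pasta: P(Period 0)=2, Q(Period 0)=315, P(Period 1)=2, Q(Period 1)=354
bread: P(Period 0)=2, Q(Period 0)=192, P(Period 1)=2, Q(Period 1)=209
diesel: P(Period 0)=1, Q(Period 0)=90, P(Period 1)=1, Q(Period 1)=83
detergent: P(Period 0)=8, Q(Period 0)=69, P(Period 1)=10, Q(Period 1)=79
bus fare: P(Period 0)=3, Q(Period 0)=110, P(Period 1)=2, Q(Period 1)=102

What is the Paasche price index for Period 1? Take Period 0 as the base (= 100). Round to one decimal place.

Paasche price index uses current-period quantities as weights.
ΣP(Period 1)·Q(Period 1) = 2×354 + 2×209 + 1×83 + 10×79 + 2×102 = 708 + 418 + 83 + 790 + 204 = 2203
ΣP(Period 0)·Q(Period 1) = 2×354 + 2×209 + 1×83 + 8×79 + 3×102 = 708 + 418 + 83 + 632 + 306 = 2147
Index = 2203 / 2147 × 100 = 102.6083

102.6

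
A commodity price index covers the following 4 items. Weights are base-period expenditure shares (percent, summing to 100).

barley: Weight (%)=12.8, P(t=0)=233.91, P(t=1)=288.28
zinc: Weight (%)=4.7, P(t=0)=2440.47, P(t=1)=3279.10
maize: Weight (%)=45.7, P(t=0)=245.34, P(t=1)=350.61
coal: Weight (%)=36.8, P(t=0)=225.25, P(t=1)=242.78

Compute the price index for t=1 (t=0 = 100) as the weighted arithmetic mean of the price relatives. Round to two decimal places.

127.06

barley: 12.8 × (288.28/233.91) = 12.8 × 1.232440 = 15.7752
zinc: 4.7 × (3279.10/2440.47) = 4.7 × 1.343635 = 6.3151
maize: 45.7 × (350.61/245.34) = 45.7 × 1.429078 = 65.3089
coal: 36.8 × (242.78/225.25) = 36.8 × 1.077825 = 39.6639
Index = Σ wᵢ·(p₁ᵢ/p₀ᵢ) = 15.7752 + 6.3151 + 65.3089 + 39.6639 = 127.0631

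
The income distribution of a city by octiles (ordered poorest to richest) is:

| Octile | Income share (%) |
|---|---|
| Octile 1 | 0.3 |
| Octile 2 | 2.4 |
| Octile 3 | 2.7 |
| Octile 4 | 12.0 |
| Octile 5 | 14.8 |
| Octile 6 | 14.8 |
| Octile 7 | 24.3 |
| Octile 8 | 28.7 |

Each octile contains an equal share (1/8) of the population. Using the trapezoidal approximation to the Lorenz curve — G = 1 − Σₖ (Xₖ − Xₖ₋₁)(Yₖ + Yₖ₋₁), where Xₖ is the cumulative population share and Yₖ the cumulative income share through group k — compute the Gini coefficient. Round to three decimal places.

0.434

Cumulative income shares Yₖ: 0.0030, 0.0270, 0.0540, 0.1740, 0.3220, 0.4700, 0.7130, 1.0000
Σ (Xₖ−Xₖ₋₁)(Yₖ+Yₖ₋₁) = (1/8)(0.0030+0.0000) + (1/8)(0.0270+0.0030) + (1/8)(0.0540+0.0270) + (1/8)(0.1740+0.0540) + (1/8)(0.3220+0.1740) + (1/8)(0.4700+0.3220) + (1/8)(0.7130+0.4700) + (1/8)(1.0000+0.7130)
  = 0.0004 + 0.0037 + 0.0101 + 0.0285 + 0.0620 + 0.0990 + 0.1479 + 0.2141 = 0.5657
G = 1 − 0.5657 = 0.4343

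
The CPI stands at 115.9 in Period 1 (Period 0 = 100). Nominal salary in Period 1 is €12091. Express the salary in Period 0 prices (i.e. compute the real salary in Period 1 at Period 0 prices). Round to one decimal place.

10432.3

Real = Nominal ÷ (Index/100) = 12091 ÷ (115.9/100)
     = 12091 ÷ 1.159 = 10432.2692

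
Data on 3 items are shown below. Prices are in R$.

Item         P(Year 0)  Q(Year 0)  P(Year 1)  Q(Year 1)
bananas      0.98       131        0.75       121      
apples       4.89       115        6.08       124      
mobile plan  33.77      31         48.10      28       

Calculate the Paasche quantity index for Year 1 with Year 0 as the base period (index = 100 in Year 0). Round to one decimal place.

95.8

Paasche quantity index uses current-period prices as weights.
ΣP(Year 1)·Q(Year 1) = 0.75×121 + 6.08×124 + 48.10×28 = 90.75 + 753.92 + 1346.8 = 2191.47
ΣP(Year 1)·Q(Year 0) = 0.75×131 + 6.08×115 + 48.10×31 = 98.25 + 699.2 + 1491.1 = 2288.55
Index = 2191.47 / 2288.55 × 100 = 95.7580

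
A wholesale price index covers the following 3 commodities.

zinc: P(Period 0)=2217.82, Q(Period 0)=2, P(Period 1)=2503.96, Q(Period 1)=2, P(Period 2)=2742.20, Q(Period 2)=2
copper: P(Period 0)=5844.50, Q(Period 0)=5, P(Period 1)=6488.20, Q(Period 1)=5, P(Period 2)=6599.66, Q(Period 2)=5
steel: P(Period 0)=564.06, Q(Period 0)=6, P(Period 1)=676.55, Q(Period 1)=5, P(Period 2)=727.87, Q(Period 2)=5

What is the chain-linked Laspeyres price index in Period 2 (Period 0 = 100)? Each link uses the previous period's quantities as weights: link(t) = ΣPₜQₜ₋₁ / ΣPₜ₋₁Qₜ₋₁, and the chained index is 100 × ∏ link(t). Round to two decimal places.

Link Period 0→Period 1:
ΣP(Period 1)Q(Period 0) = 2503.96×2 + 6488.20×5 + 676.55×6 = 5007.92 + 32441 + 4059.3 = 41508.22
ΣP(Period 0)Q(Period 0) = 2217.82×2 + 5844.50×5 + 564.06×6 = 4435.64 + 29222.5 + 3384.36 = 37042.5
link = 41508.22/37042.5 = 1.120557
Link Period 1→Period 2:
ΣP(Period 2)Q(Period 1) = 2742.20×2 + 6599.66×5 + 727.87×5 = 5484.4 + 32998.3 + 3639.35 = 42122.05
ΣP(Period 1)Q(Period 1) = 2503.96×2 + 6488.20×5 + 676.55×5 = 5007.92 + 32441 + 3382.75 = 40831.67
link = 42122.05/40831.67 = 1.031602
Chained index = 100 × 1.120557 × 1.031602 = 115.5969

115.60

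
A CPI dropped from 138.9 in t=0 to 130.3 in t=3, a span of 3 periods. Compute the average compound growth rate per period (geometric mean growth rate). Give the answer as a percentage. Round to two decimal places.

Growth factor = (130.3/138.9)^(1/3) = (0.938085)^(1/3) = 0.978920
Growth rate = 0.978920 − 1 = -0.021080 = -2.1080%

-2.11%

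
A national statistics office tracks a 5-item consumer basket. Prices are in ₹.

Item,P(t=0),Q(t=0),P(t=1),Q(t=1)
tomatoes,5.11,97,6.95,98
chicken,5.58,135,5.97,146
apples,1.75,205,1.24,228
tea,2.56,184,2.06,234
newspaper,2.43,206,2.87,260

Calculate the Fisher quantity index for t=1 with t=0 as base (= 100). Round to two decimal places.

Laspeyres component (base-period weights):
ΣP(t=0)Q(t=1) = 5.11×98 + 5.58×146 + 1.75×228 + 2.56×234 + 2.43×260 = 500.78 + 814.68 + 399 + 599.04 + 631.8 = 2945.3
ΣP(t=0)Q(t=0) = 5.11×97 + 5.58×135 + 1.75×205 + 2.56×184 + 2.43×206 = 495.67 + 753.3 + 358.75 + 471.04 + 500.58 = 2579.34
L = 2945.3 / 2579.34 × 100 = 114.1881
Paasche component (current-period weights):
ΣP(t=1)Q(t=1) = 6.95×98 + 5.97×146 + 1.24×228 + 2.06×234 + 2.87×260 = 681.1 + 871.62 + 282.72 + 482.04 + 746.2 = 3063.68
ΣP(t=1)Q(t=0) = 6.95×97 + 5.97×135 + 1.24×205 + 2.06×184 + 2.87×206 = 674.15 + 805.95 + 254.2 + 379.04 + 591.22 = 2704.56
P = 3063.68 / 2704.56 × 100 = 113.2783
Fisher = √(L × P) = √(114.1881 × 113.2783) = 113.7323

113.73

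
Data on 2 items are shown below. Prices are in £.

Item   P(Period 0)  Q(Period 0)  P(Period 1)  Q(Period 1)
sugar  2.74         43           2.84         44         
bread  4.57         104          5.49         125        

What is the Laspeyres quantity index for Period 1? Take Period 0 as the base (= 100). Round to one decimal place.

116.6

Laspeyres quantity index uses base-period prices as weights.
ΣP(Period 0)·Q(Period 1) = 2.74×44 + 4.57×125 = 120.56 + 571.25 = 691.81
ΣP(Period 0)·Q(Period 0) = 2.74×43 + 4.57×104 = 117.82 + 475.28 = 593.1
Index = 691.81 / 593.1 × 100 = 116.6431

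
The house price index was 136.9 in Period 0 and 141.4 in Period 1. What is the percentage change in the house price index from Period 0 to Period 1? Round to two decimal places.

3.29%

Change = (141.4 − 136.9) / 136.9 × 100
       = 4.5 / 136.9 × 100 = 3.2871%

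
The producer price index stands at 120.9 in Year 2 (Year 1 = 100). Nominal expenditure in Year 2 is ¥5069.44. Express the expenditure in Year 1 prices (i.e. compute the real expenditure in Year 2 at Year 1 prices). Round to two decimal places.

4193.09

Real = Nominal ÷ (Index/100) = 5069.44 ÷ (120.9/100)
     = 5069.44 ÷ 1.209 = 4193.0852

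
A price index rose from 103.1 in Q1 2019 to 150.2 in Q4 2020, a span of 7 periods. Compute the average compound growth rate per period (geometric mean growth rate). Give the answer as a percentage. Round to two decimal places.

5.52%

Growth factor = (150.2/103.1)^(1/7) = (1.456838)^(1/7) = 1.055224
Growth rate = 1.055224 − 1 = 0.055224 = 5.5224%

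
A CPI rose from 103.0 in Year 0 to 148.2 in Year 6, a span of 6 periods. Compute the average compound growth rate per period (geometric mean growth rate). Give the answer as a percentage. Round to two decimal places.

Growth factor = (148.2/103.0)^(1/6) = (1.438835)^(1/6) = 1.062515
Growth rate = 1.062515 − 1 = 0.062515 = 6.2515%

6.25%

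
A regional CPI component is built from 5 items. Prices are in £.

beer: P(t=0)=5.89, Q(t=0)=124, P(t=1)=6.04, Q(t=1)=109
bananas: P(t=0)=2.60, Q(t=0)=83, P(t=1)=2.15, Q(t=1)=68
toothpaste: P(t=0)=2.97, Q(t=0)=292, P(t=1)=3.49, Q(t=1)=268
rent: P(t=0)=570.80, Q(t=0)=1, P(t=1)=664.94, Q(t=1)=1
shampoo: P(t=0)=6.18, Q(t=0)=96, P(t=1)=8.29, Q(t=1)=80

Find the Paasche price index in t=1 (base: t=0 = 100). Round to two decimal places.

114.48

Paasche price index uses current-period quantities as weights.
ΣP(t=1)·Q(t=1) = 6.04×109 + 2.15×68 + 3.49×268 + 664.94×1 + 8.29×80 = 658.36 + 146.2 + 935.32 + 664.94 + 663.2 = 3068.02
ΣP(t=0)·Q(t=1) = 5.89×109 + 2.60×68 + 2.97×268 + 570.80×1 + 6.18×80 = 642.01 + 176.8 + 795.96 + 570.8 + 494.4 = 2679.97
Index = 3068.02 / 2679.97 × 100 = 114.4796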